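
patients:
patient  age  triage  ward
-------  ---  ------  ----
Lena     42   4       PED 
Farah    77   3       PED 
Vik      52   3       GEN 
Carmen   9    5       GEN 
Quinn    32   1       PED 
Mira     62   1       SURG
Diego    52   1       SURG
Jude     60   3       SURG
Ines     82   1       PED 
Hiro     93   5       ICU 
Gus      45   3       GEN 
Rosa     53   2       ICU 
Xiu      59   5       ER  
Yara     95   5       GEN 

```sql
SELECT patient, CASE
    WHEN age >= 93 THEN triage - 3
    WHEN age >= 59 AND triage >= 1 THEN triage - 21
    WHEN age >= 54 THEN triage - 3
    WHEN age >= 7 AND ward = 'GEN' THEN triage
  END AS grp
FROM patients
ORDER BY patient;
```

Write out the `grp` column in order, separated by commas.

5, NULL, -18, 3, 2, -20, -18, NULL, -20, NULL, NULL, 3, -16, 2

patient=Carmen: age >= 7 AND ward = 'GEN' → 5
patient=Diego: (no match → NULL) → NULL
patient=Farah: age >= 59 AND triage >= 1 → -18
patient=Gus: age >= 7 AND ward = 'GEN' → 3
patient=Hiro: age >= 93 → 2
patient=Ines: age >= 59 AND triage >= 1 → -20
patient=Jude: age >= 59 AND triage >= 1 → -18
patient=Lena: (no match → NULL) → NULL
patient=Mira: age >= 59 AND triage >= 1 → -20
patient=Quinn: (no match → NULL) → NULL
patient=Rosa: (no match → NULL) → NULL
patient=Vik: age >= 7 AND ward = 'GEN' → 3
patient=Xiu: age >= 59 AND triage >= 1 → -16
patient=Yara: age >= 93 → 2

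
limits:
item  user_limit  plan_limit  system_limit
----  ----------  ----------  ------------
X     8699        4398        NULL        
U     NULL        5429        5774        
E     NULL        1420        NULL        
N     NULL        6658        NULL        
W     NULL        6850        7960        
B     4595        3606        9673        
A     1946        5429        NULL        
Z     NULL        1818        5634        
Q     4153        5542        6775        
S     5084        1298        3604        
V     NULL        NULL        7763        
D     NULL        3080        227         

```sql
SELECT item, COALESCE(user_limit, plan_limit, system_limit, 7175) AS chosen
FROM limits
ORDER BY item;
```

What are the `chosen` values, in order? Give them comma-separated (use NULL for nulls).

1946, 4595, 3080, 1420, 6658, 4153, 5084, 5429, 7763, 6850, 8699, 1818

item=A: user_limit=1946 → 1946
item=B: user_limit=4595 → 4595
item=D: user_limit=NULL, plan_limit=3080 → 3080
item=E: user_limit=NULL, plan_limit=1420 → 1420
item=N: user_limit=NULL, plan_limit=6658 → 6658
item=Q: user_limit=4153 → 4153
item=S: user_limit=5084 → 5084
item=U: user_limit=NULL, plan_limit=5429 → 5429
item=V: user_limit=NULL, plan_limit=NULL, system_limit=7763 → 7763
item=W: user_limit=NULL, plan_limit=6850 → 6850
item=X: user_limit=8699 → 8699
item=Z: user_limit=NULL, plan_limit=1818 → 1818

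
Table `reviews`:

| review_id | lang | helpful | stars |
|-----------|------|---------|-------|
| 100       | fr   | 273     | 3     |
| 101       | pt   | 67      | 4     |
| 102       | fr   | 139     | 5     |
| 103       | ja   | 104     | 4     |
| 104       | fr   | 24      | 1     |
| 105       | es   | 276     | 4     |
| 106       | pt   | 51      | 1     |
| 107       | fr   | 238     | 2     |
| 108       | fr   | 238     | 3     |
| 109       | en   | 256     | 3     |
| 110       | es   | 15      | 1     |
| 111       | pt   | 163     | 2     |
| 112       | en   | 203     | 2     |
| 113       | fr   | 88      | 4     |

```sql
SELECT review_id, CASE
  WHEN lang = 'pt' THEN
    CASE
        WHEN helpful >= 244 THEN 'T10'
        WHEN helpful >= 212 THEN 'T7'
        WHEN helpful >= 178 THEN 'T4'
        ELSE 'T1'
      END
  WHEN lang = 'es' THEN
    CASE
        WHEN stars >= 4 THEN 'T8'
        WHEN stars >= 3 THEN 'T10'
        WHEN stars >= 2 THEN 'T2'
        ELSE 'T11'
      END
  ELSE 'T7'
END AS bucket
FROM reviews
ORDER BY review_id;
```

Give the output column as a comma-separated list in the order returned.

review_id=100: lang='fr' → outer ELSE → T7
review_id=101: lang='pt' → inner[ELSE] → T1
review_id=102: lang='fr' → outer ELSE → T7
review_id=103: lang='ja' → outer ELSE → T7
review_id=104: lang='fr' → outer ELSE → T7
review_id=105: lang='es' → inner[stars >= 4] → T8
review_id=106: lang='pt' → inner[ELSE] → T1
review_id=107: lang='fr' → outer ELSE → T7
review_id=108: lang='fr' → outer ELSE → T7
review_id=109: lang='en' → outer ELSE → T7
review_id=110: lang='es' → inner[ELSE] → T11
review_id=111: lang='pt' → inner[ELSE] → T1
review_id=112: lang='en' → outer ELSE → T7
review_id=113: lang='fr' → outer ELSE → T7

T7, T1, T7, T7, T7, T8, T1, T7, T7, T7, T11, T1, T7, T7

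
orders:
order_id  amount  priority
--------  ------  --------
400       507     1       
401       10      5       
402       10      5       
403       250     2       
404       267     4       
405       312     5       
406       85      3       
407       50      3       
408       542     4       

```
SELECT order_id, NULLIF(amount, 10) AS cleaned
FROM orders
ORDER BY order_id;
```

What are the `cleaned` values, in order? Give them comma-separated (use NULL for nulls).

507, NULL, NULL, 250, 267, 312, 85, 50, 542

order_id=400: amount=507 vs 10: differ → 507
order_id=401: amount=10 vs 10: equal → NULL
order_id=402: amount=10 vs 10: equal → NULL
order_id=403: amount=250 vs 10: differ → 250
order_id=404: amount=267 vs 10: differ → 267
order_id=405: amount=312 vs 10: differ → 312
order_id=406: amount=85 vs 10: differ → 85
order_id=407: amount=50 vs 10: differ → 50
order_id=408: amount=542 vs 10: differ → 542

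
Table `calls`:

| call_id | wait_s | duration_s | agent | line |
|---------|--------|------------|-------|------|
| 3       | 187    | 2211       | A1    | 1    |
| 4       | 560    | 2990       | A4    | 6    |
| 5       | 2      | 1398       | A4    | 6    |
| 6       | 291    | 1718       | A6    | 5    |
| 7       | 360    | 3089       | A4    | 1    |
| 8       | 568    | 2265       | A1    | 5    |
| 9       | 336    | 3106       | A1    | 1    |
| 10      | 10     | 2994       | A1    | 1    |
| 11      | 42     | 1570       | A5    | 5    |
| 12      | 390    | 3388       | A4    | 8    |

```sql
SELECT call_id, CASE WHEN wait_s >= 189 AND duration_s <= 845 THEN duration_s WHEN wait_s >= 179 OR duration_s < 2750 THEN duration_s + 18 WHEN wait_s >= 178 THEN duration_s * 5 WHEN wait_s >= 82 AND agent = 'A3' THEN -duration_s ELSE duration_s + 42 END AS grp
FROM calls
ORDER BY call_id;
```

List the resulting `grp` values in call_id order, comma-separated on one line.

call_id=3: wait_s >= 179 OR duration_s < 2750 → 2229
call_id=4: wait_s >= 179 OR duration_s < 2750 → 3008
call_id=5: wait_s >= 179 OR duration_s < 2750 → 1416
call_id=6: wait_s >= 179 OR duration_s < 2750 → 1736
call_id=7: wait_s >= 179 OR duration_s < 2750 → 3107
call_id=8: wait_s >= 179 OR duration_s < 2750 → 2283
call_id=9: wait_s >= 179 OR duration_s < 2750 → 3124
call_id=10: ELSE → 3036
call_id=11: wait_s >= 179 OR duration_s < 2750 → 1588
call_id=12: wait_s >= 179 OR duration_s < 2750 → 3406

2229, 3008, 1416, 1736, 3107, 2283, 3124, 3036, 1588, 3406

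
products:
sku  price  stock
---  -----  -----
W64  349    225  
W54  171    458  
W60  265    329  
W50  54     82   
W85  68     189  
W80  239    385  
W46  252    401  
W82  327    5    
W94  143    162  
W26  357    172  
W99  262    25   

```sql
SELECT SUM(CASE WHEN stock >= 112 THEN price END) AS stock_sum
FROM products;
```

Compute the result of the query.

1844

sku=W64: ✓ → 349
sku=W54: ✓ → 171
sku=W60: ✓ → 265
sku=W50: ✗
sku=W85: ✓ → 68
sku=W80: ✓ → 239
sku=W46: ✓ → 252
sku=W82: ✗
sku=W94: ✓ → 143
sku=W26: ✓ → 357
sku=W99: ✗
stock_sum = 349 + 171 + 265 + 68 + 239 + 252 + 143 + 357 = 1844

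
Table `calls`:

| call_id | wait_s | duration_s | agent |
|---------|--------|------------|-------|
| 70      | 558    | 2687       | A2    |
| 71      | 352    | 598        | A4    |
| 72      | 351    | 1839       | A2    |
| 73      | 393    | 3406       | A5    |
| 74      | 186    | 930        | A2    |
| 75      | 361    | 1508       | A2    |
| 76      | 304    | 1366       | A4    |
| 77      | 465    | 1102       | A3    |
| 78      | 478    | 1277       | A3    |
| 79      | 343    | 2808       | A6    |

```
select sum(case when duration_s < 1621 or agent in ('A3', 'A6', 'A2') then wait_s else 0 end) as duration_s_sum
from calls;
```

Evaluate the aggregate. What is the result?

call_id=70: ✓ → 558
call_id=71: ✓ → 352
call_id=72: ✓ → 351
call_id=73: ✗
call_id=74: ✓ → 186
call_id=75: ✓ → 361
call_id=76: ✓ → 304
call_id=77: ✓ → 465
call_id=78: ✓ → 478
call_id=79: ✓ → 343
duration_s_sum = 558 + 352 + 351 + 186 + 361 + 304 + 465 + 478 + 343 = 3398

3398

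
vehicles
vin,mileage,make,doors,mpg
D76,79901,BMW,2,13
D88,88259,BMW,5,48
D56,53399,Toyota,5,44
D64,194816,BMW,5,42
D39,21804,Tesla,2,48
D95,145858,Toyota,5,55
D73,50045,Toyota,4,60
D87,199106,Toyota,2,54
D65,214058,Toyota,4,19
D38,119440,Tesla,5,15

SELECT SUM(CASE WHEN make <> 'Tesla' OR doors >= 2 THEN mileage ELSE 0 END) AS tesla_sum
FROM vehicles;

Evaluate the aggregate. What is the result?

1166686

vin=D76: ✓ → 79901
vin=D88: ✓ → 88259
vin=D56: ✓ → 53399
vin=D64: ✓ → 194816
vin=D39: ✓ → 21804
vin=D95: ✓ → 145858
vin=D73: ✓ → 50045
vin=D87: ✓ → 199106
vin=D65: ✓ → 214058
vin=D38: ✓ → 119440
tesla_sum = 79901 + 88259 + 53399 + 194816 + 21804 + 145858 + 50045 + 199106 + 214058 + 119440 = 1166686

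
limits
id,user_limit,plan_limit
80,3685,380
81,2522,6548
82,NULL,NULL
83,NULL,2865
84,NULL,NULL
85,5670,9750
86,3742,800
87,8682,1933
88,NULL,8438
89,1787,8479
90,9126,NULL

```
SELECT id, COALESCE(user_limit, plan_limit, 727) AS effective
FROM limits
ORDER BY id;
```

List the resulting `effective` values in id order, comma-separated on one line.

id=80: user_limit=3685 → 3685
id=81: user_limit=2522 → 2522
id=82: user_limit=NULL, plan_limit=NULL, → literal 727 → 727
id=83: user_limit=NULL, plan_limit=2865 → 2865
id=84: user_limit=NULL, plan_limit=NULL, → literal 727 → 727
id=85: user_limit=5670 → 5670
id=86: user_limit=3742 → 3742
id=87: user_limit=8682 → 8682
id=88: user_limit=NULL, plan_limit=8438 → 8438
id=89: user_limit=1787 → 1787
id=90: user_limit=9126 → 9126

3685, 2522, 727, 2865, 727, 5670, 3742, 8682, 8438, 1787, 9126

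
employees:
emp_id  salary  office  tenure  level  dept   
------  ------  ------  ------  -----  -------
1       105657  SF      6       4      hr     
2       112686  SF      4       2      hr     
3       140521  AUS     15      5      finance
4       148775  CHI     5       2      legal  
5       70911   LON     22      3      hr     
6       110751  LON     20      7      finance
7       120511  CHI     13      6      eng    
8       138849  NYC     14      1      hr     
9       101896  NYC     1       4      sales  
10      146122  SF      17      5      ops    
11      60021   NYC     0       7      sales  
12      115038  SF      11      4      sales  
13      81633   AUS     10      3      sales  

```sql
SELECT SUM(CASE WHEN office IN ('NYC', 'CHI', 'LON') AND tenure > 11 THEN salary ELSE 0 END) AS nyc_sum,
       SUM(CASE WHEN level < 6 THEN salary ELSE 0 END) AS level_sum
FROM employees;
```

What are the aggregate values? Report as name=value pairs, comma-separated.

[nyc_sum: office IN ('NYC', 'CHI', 'LON') AND tenure > 11]
emp_id=1: ✗
emp_id=2: ✗
emp_id=3: ✗
emp_id=4: ✗
emp_id=5: ✓ → 70911
emp_id=6: ✓ → 110751
emp_id=7: ✓ → 120511
emp_id=8: ✓ → 138849
emp_id=9: ✗
emp_id=10: ✗
emp_id=11: ✗
emp_id=12: ✗
emp_id=13: ✗
nyc_sum = 70911 + 110751 + 120511 + 138849 = 441022
—
[level_sum: level < 6]
emp_id=1: ✓ → 105657
emp_id=2: ✓ → 112686
emp_id=3: ✓ → 140521
emp_id=4: ✓ → 148775
emp_id=5: ✓ → 70911
emp_id=6: ✗
emp_id=7: ✗
emp_id=8: ✓ → 138849
emp_id=9: ✓ → 101896
emp_id=10: ✓ → 146122
emp_id=11: ✗
emp_id=12: ✓ → 115038
emp_id=13: ✓ → 81633
level_sum = 105657 + 112686 + 140521 + 148775 + 70911 + 138849 + 101896 + 146122 + 115038 + 81633 = 1162088

nyc_sum=441022, level_sum=1162088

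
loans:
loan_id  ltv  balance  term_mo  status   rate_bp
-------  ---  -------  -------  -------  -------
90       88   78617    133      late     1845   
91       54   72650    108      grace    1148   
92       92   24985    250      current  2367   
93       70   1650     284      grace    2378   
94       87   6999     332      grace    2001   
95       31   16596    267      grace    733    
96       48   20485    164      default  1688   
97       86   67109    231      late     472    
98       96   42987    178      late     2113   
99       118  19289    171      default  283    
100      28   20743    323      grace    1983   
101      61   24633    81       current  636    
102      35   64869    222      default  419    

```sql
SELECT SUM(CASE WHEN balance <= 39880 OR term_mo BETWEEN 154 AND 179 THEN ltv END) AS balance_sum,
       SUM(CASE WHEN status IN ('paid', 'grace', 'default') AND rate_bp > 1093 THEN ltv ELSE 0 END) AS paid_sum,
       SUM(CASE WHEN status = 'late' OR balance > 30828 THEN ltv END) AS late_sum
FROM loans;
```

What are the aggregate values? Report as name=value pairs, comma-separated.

[balance_sum: balance <= 39880 OR term_mo BETWEEN 154 AND 179]
loan_id=90: ✗
loan_id=91: ✗
loan_id=92: ✓ → 92
loan_id=93: ✓ → 70
loan_id=94: ✓ → 87
loan_id=95: ✓ → 31
loan_id=96: ✓ → 48
loan_id=97: ✗
loan_id=98: ✓ → 96
loan_id=99: ✓ → 118
loan_id=100: ✓ → 28
loan_id=101: ✓ → 61
loan_id=102: ✗
balance_sum = 92 + 70 + 87 + 31 + 48 + 96 + 118 + 28 + 61 = 631
—
[paid_sum: status IN ('paid', 'grace', 'default') AND rate_bp > 1093]
loan_id=90: ✗
loan_id=91: ✓ → 54
loan_id=92: ✗
loan_id=93: ✓ → 70
loan_id=94: ✓ → 87
loan_id=95: ✗
loan_id=96: ✓ → 48
loan_id=97: ✗
loan_id=98: ✗
loan_id=99: ✗
loan_id=100: ✓ → 28
loan_id=101: ✗
loan_id=102: ✗
paid_sum = 54 + 70 + 87 + 48 + 28 = 287
—
[late_sum: status = 'late' OR balance > 30828]
loan_id=90: ✓ → 88
loan_id=91: ✓ → 54
loan_id=92: ✗
loan_id=93: ✗
loan_id=94: ✗
loan_id=95: ✗
loan_id=96: ✗
loan_id=97: ✓ → 86
loan_id=98: ✓ → 96
loan_id=99: ✗
loan_id=100: ✗
loan_id=101: ✗
loan_id=102: ✓ → 35
late_sum = 88 + 54 + 86 + 96 + 35 = 359

balance_sum=631, paid_sum=287, late_sum=359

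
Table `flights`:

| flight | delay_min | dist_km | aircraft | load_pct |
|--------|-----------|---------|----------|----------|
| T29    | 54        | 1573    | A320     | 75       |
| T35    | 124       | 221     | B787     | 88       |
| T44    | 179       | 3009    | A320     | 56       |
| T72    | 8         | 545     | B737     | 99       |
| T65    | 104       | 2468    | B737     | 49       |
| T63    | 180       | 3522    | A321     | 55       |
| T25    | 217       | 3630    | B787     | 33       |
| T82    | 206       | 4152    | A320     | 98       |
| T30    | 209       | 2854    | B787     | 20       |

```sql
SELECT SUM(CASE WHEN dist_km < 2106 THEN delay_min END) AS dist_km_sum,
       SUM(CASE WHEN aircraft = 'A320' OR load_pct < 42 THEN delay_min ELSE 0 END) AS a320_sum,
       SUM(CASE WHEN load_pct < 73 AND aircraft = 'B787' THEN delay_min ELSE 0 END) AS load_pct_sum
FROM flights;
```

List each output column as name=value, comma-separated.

[dist_km_sum: dist_km < 2106]
flight=T29: ✓ → 54
flight=T35: ✓ → 124
flight=T44: ✗
flight=T72: ✓ → 8
flight=T65: ✗
flight=T63: ✗
flight=T25: ✗
flight=T82: ✗
flight=T30: ✗
dist_km_sum = 54 + 124 + 8 = 186
—
[a320_sum: aircraft = 'A320' OR load_pct < 42]
flight=T29: ✓ → 54
flight=T35: ✗
flight=T44: ✓ → 179
flight=T72: ✗
flight=T65: ✗
flight=T63: ✗
flight=T25: ✓ → 217
flight=T82: ✓ → 206
flight=T30: ✓ → 209
a320_sum = 54 + 179 + 217 + 206 + 209 = 865
—
[load_pct_sum: load_pct < 73 AND aircraft = 'B787']
flight=T29: ✗
flight=T35: ✗
flight=T44: ✗
flight=T72: ✗
flight=T65: ✗
flight=T63: ✗
flight=T25: ✓ → 217
flight=T82: ✗
flight=T30: ✓ → 209
load_pct_sum = 217 + 209 = 426

dist_km_sum=186, a320_sum=865, load_pct_sum=426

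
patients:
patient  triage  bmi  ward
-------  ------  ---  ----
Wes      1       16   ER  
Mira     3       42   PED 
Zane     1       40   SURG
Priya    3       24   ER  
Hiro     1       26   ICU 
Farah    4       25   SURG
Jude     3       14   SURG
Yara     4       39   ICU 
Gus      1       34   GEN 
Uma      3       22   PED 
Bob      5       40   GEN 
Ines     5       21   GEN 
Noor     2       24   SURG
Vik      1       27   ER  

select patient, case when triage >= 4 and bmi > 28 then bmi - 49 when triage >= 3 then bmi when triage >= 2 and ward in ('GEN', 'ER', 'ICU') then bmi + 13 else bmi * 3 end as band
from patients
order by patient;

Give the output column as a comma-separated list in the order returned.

patient=Bob: triage >= 4 and bmi > 28 → -9
patient=Farah: triage >= 3 → 25
patient=Gus: ELSE → 102
patient=Hiro: ELSE → 78
patient=Ines: triage >= 3 → 21
patient=Jude: triage >= 3 → 14
patient=Mira: triage >= 3 → 42
patient=Noor: ELSE → 72
patient=Priya: triage >= 3 → 24
patient=Uma: triage >= 3 → 22
patient=Vik: ELSE → 81
patient=Wes: ELSE → 48
patient=Yara: triage >= 4 and bmi > 28 → -10
patient=Zane: ELSE → 120

-9, 25, 102, 78, 21, 14, 42, 72, 24, 22, 81, 48, -10, 120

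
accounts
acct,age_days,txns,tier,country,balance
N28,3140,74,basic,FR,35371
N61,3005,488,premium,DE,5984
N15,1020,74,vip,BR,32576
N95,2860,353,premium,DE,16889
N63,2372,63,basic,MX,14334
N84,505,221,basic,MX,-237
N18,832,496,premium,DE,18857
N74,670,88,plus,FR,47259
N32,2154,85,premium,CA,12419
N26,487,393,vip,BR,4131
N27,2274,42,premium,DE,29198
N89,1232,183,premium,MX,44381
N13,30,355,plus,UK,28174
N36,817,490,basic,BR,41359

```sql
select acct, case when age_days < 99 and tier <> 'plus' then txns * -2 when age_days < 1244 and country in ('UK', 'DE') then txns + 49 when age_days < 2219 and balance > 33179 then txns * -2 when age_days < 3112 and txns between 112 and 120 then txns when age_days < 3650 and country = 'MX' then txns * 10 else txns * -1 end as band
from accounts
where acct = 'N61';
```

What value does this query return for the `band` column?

acct = N61: age_days=3005, txns=488, tier=premium, country=DE, balance=5984.
age_days < 99 and tier <> 'plus' → false
age_days < 1244 and country in ('UK', 'DE') → false
age_days < 2219 and balance > 33179 → false
age_days < 3112 and txns between 112 and 120 → false
age_days < 3650 and country = 'MX' → false
No prior WHEN matched → ELSE → -488

-488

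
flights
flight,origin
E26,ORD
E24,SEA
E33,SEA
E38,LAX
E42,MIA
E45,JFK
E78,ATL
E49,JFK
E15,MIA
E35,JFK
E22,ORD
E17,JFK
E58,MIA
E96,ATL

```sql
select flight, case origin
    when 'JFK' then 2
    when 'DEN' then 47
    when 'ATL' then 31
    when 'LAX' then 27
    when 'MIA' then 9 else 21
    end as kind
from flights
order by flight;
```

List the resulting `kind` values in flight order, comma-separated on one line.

9, 2, 21, 21, 21, 21, 2, 27, 9, 2, 2, 9, 31, 31

flight=E15: origin='MIA' → 9
flight=E17: origin='JFK' → 2
flight=E22: ELSE → 21
flight=E24: ELSE → 21
flight=E26: ELSE → 21
flight=E33: ELSE → 21
flight=E35: origin='JFK' → 2
flight=E38: origin='LAX' → 27
flight=E42: origin='MIA' → 9
flight=E45: origin='JFK' → 2
flight=E49: origin='JFK' → 2
flight=E58: origin='MIA' → 9
flight=E78: origin='ATL' → 31
flight=E96: origin='ATL' → 31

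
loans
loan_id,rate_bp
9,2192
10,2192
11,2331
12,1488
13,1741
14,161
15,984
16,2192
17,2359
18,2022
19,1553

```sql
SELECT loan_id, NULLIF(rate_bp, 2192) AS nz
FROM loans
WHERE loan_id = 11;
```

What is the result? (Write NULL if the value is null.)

loan_id = 11: rate_bp=2331.
rate_bp=2331 vs 2192: differ → 2331

2331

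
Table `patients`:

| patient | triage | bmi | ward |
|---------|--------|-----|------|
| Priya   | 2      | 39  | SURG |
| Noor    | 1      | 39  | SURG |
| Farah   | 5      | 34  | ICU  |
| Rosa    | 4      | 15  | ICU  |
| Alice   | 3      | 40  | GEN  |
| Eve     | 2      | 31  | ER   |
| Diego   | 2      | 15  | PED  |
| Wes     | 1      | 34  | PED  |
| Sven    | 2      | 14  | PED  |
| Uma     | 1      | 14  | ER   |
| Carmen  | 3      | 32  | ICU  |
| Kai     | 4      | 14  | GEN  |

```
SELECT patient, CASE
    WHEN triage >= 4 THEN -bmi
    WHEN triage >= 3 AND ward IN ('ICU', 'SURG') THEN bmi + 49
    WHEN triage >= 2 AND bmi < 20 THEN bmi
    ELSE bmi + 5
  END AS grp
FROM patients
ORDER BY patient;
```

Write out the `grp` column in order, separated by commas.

patient=Alice: ELSE → 45
patient=Carmen: triage >= 3 AND ward IN ('ICU', 'SURG') → 81
patient=Diego: triage >= 2 AND bmi < 20 → 15
patient=Eve: ELSE → 36
patient=Farah: triage >= 4 → -34
patient=Kai: triage >= 4 → -14
patient=Noor: ELSE → 44
patient=Priya: ELSE → 44
patient=Rosa: triage >= 4 → -15
patient=Sven: triage >= 2 AND bmi < 20 → 14
patient=Uma: ELSE → 19
patient=Wes: ELSE → 39

45, 81, 15, 36, -34, -14, 44, 44, -15, 14, 19, 39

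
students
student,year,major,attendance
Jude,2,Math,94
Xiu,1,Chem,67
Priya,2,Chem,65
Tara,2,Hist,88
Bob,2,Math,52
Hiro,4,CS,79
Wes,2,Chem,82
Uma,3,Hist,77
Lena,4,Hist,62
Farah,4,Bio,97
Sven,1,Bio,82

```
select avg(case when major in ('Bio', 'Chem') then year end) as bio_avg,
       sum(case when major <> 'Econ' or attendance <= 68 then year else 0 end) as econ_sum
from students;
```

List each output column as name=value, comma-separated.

bio_avg=2, econ_sum=27

[bio_avg: major in ('Bio', 'Chem')]
student=Jude: ✗
student=Xiu: ✓ → 1
student=Priya: ✓ → 2
student=Tara: ✗
student=Bob: ✗
student=Hiro: ✗
student=Wes: ✓ → 2
student=Uma: ✗
student=Lena: ✗
student=Farah: ✓ → 4
student=Sven: ✓ → 1
bio_avg = (1 + 2 + 2 + 4 + 1) / 5 = 2
—
[econ_sum: major <> 'Econ' or attendance <= 68]
student=Jude: ✓ → 2
student=Xiu: ✓ → 1
student=Priya: ✓ → 2
student=Tara: ✓ → 2
student=Bob: ✓ → 2
student=Hiro: ✓ → 4
student=Wes: ✓ → 2
student=Uma: ✓ → 3
student=Lena: ✓ → 4
student=Farah: ✓ → 4
student=Sven: ✓ → 1
econ_sum = 2 + 1 + 2 + 2 + 2 + 4 + 2 + 3 + 4 + 4 + 1 = 27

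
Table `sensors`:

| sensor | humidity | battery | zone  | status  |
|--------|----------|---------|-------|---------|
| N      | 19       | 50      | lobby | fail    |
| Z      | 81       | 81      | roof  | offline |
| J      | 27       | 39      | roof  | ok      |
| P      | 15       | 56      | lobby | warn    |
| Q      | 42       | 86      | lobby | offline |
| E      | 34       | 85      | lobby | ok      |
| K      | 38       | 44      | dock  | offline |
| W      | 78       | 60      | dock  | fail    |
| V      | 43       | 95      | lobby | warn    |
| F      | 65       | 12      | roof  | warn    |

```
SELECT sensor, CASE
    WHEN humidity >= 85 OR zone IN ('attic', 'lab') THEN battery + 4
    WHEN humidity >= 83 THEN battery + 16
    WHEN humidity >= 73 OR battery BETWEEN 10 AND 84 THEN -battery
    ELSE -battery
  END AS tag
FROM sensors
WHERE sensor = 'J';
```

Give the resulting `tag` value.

-39

sensor = J: humidity=27, battery=39, zone=roof, status=ok.
humidity >= 85 OR zone IN ('attic', 'lab') → false
humidity >= 83 → false
humidity >= 73 OR battery BETWEEN 10 AND 84 → true → -39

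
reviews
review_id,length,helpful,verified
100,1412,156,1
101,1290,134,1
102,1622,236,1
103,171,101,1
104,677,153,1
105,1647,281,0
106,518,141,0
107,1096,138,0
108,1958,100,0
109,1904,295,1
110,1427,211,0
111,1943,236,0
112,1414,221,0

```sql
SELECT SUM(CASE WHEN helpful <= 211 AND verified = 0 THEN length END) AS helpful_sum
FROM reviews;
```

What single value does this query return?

review_id=100: ✗
review_id=101: ✗
review_id=102: ✗
review_id=103: ✗
review_id=104: ✗
review_id=105: ✗
review_id=106: ✓ → 518
review_id=107: ✓ → 1096
review_id=108: ✓ → 1958
review_id=109: ✗
review_id=110: ✓ → 1427
review_id=111: ✗
review_id=112: ✗
helpful_sum = 518 + 1096 + 1958 + 1427 = 4999

4999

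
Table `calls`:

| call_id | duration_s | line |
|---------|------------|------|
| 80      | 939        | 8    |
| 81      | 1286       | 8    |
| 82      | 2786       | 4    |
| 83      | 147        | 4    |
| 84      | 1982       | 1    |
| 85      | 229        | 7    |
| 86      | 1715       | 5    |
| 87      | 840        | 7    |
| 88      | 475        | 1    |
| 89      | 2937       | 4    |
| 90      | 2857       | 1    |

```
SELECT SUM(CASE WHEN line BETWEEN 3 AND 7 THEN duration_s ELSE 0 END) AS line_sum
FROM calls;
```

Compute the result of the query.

8654

call_id=80: ✗
call_id=81: ✗
call_id=82: ✓ → 2786
call_id=83: ✓ → 147
call_id=84: ✗
call_id=85: ✓ → 229
call_id=86: ✓ → 1715
call_id=87: ✓ → 840
call_id=88: ✗
call_id=89: ✓ → 2937
call_id=90: ✗
line_sum = 2786 + 147 + 229 + 1715 + 840 + 2937 = 8654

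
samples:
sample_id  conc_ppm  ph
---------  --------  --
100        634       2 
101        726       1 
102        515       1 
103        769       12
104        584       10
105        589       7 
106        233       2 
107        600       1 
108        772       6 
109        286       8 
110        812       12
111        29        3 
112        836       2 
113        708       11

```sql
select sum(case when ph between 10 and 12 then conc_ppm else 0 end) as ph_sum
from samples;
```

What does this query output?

sample_id=100: ✗
sample_id=101: ✗
sample_id=102: ✗
sample_id=103: ✓ → 769
sample_id=104: ✓ → 584
sample_id=105: ✗
sample_id=106: ✗
sample_id=107: ✗
sample_id=108: ✗
sample_id=109: ✗
sample_id=110: ✓ → 812
sample_id=111: ✗
sample_id=112: ✗
sample_id=113: ✓ → 708
ph_sum = 769 + 584 + 812 + 708 = 2873

2873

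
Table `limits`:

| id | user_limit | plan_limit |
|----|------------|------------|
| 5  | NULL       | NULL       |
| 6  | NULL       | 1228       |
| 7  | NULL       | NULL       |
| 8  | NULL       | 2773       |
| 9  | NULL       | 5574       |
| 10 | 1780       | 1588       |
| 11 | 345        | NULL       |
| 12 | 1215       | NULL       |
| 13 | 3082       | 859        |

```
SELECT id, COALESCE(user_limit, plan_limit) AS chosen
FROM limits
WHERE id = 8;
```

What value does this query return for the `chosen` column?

2773

id = 8: user_limit=NULL, plan_limit=2773.
user_limit=NULL, plan_limit=2773 → 2773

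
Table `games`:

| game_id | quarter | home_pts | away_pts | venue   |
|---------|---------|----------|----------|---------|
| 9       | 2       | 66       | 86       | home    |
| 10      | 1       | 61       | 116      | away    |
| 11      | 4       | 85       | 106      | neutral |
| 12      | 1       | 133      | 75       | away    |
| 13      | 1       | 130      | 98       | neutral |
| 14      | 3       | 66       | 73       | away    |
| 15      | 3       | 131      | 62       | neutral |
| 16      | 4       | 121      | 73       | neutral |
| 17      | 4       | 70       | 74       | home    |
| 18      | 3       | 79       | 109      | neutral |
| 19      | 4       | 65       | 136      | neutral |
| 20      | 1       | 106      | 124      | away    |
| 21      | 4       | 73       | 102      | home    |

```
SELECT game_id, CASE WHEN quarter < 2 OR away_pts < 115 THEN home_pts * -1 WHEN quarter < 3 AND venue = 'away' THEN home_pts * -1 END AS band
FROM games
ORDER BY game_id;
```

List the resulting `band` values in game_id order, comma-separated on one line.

-66, -61, -85, -133, -130, -66, -131, -121, -70, -79, NULL, -106, -73

game_id=9: quarter < 2 OR away_pts < 115 → -66
game_id=10: quarter < 2 OR away_pts < 115 → -61
game_id=11: quarter < 2 OR away_pts < 115 → -85
game_id=12: quarter < 2 OR away_pts < 115 → -133
game_id=13: quarter < 2 OR away_pts < 115 → -130
game_id=14: quarter < 2 OR away_pts < 115 → -66
game_id=15: quarter < 2 OR away_pts < 115 → -131
game_id=16: quarter < 2 OR away_pts < 115 → -121
game_id=17: quarter < 2 OR away_pts < 115 → -70
game_id=18: quarter < 2 OR away_pts < 115 → -79
game_id=19: (no match → NULL) → NULL
game_id=20: quarter < 2 OR away_pts < 115 → -106
game_id=21: quarter < 2 OR away_pts < 115 → -73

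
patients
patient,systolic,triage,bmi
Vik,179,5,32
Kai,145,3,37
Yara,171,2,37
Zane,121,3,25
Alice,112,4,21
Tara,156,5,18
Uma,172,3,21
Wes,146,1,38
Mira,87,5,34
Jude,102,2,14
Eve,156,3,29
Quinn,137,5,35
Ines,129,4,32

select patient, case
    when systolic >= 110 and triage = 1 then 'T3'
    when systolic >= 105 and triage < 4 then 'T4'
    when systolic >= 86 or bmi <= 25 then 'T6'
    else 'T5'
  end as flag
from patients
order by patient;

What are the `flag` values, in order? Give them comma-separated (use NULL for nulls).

patient=Alice: systolic >= 86 or bmi <= 25 → T6
patient=Eve: systolic >= 105 and triage < 4 → T4
patient=Ines: systolic >= 86 or bmi <= 25 → T6
patient=Jude: systolic >= 86 or bmi <= 25 → T6
patient=Kai: systolic >= 105 and triage < 4 → T4
patient=Mira: systolic >= 86 or bmi <= 25 → T6
patient=Quinn: systolic >= 86 or bmi <= 25 → T6
patient=Tara: systolic >= 86 or bmi <= 25 → T6
patient=Uma: systolic >= 105 and triage < 4 → T4
patient=Vik: systolic >= 86 or bmi <= 25 → T6
patient=Wes: systolic >= 110 and triage = 1 → T3
patient=Yara: systolic >= 105 and triage < 4 → T4
patient=Zane: systolic >= 105 and triage < 4 → T4

T6, T4, T6, T6, T4, T6, T6, T6, T4, T6, T3, T4, T4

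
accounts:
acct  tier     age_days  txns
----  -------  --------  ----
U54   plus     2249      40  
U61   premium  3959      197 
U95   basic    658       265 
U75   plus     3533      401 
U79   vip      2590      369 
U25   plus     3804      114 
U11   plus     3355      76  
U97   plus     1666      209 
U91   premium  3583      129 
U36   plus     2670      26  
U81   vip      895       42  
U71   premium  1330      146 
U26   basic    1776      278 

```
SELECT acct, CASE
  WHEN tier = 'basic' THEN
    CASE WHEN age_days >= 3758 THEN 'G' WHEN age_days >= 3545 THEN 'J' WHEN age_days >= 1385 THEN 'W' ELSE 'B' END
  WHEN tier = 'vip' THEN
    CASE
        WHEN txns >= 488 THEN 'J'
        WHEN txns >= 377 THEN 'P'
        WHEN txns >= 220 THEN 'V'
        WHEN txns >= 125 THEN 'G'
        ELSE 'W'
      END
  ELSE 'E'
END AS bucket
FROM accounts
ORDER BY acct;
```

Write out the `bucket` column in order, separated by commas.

E, E, W, E, E, E, E, E, V, W, E, B, E

acct=U11: tier='plus' → outer ELSE → E
acct=U25: tier='plus' → outer ELSE → E
acct=U26: tier='basic' → inner[age_days >= 1385] → W
acct=U36: tier='plus' → outer ELSE → E
acct=U54: tier='plus' → outer ELSE → E
acct=U61: tier='premium' → outer ELSE → E
acct=U71: tier='premium' → outer ELSE → E
acct=U75: tier='plus' → outer ELSE → E
acct=U79: tier='vip' → inner[txns >= 220] → V
acct=U81: tier='vip' → inner[ELSE] → W
acct=U91: tier='premium' → outer ELSE → E
acct=U95: tier='basic' → inner[ELSE] → B
acct=U97: tier='plus' → outer ELSE → E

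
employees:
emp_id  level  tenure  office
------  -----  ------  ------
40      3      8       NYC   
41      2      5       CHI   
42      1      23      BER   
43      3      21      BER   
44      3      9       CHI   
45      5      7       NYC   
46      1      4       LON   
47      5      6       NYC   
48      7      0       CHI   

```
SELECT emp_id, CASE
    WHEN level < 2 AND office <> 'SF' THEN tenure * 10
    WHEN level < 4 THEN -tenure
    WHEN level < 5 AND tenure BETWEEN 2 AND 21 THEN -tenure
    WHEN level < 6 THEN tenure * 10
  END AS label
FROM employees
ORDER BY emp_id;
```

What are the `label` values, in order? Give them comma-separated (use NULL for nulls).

emp_id=40: level < 4 → -8
emp_id=41: level < 4 → -5
emp_id=42: level < 2 AND office <> 'SF' → 230
emp_id=43: level < 4 → -21
emp_id=44: level < 4 → -9
emp_id=45: level < 6 → 70
emp_id=46: level < 2 AND office <> 'SF' → 40
emp_id=47: level < 6 → 60
emp_id=48: (no match → NULL) → NULL

-8, -5, 230, -21, -9, 70, 40, 60, NULL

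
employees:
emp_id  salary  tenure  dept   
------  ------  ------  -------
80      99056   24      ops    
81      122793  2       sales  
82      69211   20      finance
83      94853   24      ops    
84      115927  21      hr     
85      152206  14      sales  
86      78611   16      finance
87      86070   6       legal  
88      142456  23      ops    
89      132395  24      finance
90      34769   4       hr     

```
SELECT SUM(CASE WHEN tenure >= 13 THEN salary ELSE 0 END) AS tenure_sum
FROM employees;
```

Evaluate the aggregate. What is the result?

emp_id=80: ✓ → 99056
emp_id=81: ✗
emp_id=82: ✓ → 69211
emp_id=83: ✓ → 94853
emp_id=84: ✓ → 115927
emp_id=85: ✓ → 152206
emp_id=86: ✓ → 78611
emp_id=87: ✗
emp_id=88: ✓ → 142456
emp_id=89: ✓ → 132395
emp_id=90: ✗
tenure_sum = 99056 + 69211 + 94853 + 115927 + 152206 + 78611 + 142456 + 132395 = 884715

884715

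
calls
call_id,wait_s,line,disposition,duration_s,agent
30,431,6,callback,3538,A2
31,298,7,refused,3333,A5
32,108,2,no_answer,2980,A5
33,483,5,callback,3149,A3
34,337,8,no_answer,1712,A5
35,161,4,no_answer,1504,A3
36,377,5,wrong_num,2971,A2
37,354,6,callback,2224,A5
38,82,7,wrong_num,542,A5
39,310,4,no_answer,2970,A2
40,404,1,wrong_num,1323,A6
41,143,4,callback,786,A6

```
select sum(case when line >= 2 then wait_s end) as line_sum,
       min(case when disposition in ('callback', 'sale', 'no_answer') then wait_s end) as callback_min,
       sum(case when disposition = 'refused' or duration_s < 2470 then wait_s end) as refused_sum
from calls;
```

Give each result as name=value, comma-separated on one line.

[line_sum: line >= 2]
call_id=30: ✓ → 431
call_id=31: ✓ → 298
call_id=32: ✓ → 108
call_id=33: ✓ → 483
call_id=34: ✓ → 337
call_id=35: ✓ → 161
call_id=36: ✓ → 377
call_id=37: ✓ → 354
call_id=38: ✓ → 82
call_id=39: ✓ → 310
call_id=40: ✗
call_id=41: ✓ → 143
line_sum = 431 + 298 + 108 + 483 + 337 + 161 + 377 + 354 + 82 + 310 + 143 = 3084
—
[callback_min: disposition in ('callback', 'sale', 'no_answer')]
call_id=30: ✓ → 431
call_id=31: ✗
call_id=32: ✓ → 108
call_id=33: ✓ → 483
call_id=34: ✓ → 337
call_id=35: ✓ → 161
call_id=36: ✗
call_id=37: ✓ → 354
call_id=38: ✗
call_id=39: ✓ → 310
call_id=40: ✗
call_id=41: ✓ → 143
callback_min = MIN(431, 108, 483, 337, 161, 354, 310, 143) = 108
—
[refused_sum: disposition = 'refused' or duration_s < 2470]
call_id=30: ✗
call_id=31: ✓ → 298
call_id=32: ✗
call_id=33: ✗
call_id=34: ✓ → 337
call_id=35: ✓ → 161
call_id=36: ✗
call_id=37: ✓ → 354
call_id=38: ✓ → 82
call_id=39: ✗
call_id=40: ✓ → 404
call_id=41: ✓ → 143
refused_sum = 298 + 337 + 161 + 354 + 82 + 404 + 143 = 1779

line_sum=3084, callback_min=108, refused_sum=1779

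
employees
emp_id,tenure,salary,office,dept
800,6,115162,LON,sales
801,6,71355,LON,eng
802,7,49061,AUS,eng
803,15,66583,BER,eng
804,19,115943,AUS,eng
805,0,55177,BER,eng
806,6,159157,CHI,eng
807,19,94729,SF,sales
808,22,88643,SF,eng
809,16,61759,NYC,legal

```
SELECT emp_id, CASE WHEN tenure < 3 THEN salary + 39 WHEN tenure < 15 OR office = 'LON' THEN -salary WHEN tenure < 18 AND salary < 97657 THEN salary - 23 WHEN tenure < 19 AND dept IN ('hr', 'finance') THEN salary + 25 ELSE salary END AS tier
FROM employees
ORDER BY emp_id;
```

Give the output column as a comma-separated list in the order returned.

-115162, -71355, -49061, 66560, 115943, 55216, -159157, 94729, 88643, 61736

emp_id=800: tenure < 15 OR office = 'LON' → -115162
emp_id=801: tenure < 15 OR office = 'LON' → -71355
emp_id=802: tenure < 15 OR office = 'LON' → -49061
emp_id=803: tenure < 18 AND salary < 97657 → 66560
emp_id=804: ELSE → 115943
emp_id=805: tenure < 3 → 55216
emp_id=806: tenure < 15 OR office = 'LON' → -159157
emp_id=807: ELSE → 94729
emp_id=808: ELSE → 88643
emp_id=809: tenure < 18 AND salary < 97657 → 61736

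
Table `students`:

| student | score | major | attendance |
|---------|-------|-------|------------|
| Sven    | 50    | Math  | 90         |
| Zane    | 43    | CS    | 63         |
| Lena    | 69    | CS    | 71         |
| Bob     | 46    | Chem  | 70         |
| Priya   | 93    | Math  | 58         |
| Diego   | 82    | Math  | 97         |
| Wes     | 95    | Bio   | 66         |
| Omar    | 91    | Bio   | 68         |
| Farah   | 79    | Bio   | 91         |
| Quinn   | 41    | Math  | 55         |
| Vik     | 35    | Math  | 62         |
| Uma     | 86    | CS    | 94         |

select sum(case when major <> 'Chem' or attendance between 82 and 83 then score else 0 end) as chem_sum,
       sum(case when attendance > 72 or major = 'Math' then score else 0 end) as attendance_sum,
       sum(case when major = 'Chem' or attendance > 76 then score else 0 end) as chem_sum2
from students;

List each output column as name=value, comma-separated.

chem_sum=764, attendance_sum=466, chem_sum2=343

[chem_sum: major <> 'Chem' or attendance between 82 and 83]
student=Sven: ✓ → 50
student=Zane: ✓ → 43
student=Lena: ✓ → 69
student=Bob: ✗
student=Priya: ✓ → 93
student=Diego: ✓ → 82
student=Wes: ✓ → 95
student=Omar: ✓ → 91
student=Farah: ✓ → 79
student=Quinn: ✓ → 41
student=Vik: ✓ → 35
student=Uma: ✓ → 86
chem_sum = 50 + 43 + 69 + 93 + 82 + 95 + 91 + 79 + 41 + 35 + 86 = 764
—
[attendance_sum: attendance > 72 or major = 'Math']
student=Sven: ✓ → 50
student=Zane: ✗
student=Lena: ✗
student=Bob: ✗
student=Priya: ✓ → 93
student=Diego: ✓ → 82
student=Wes: ✗
student=Omar: ✗
student=Farah: ✓ → 79
student=Quinn: ✓ → 41
student=Vik: ✓ → 35
student=Uma: ✓ → 86
attendance_sum = 50 + 93 + 82 + 79 + 41 + 35 + 86 = 466
—
[chem_sum2: major = 'Chem' or attendance > 76]
student=Sven: ✓ → 50
student=Zane: ✗
student=Lena: ✗
student=Bob: ✓ → 46
student=Priya: ✗
student=Diego: ✓ → 82
student=Wes: ✗
student=Omar: ✗
student=Farah: ✓ → 79
student=Quinn: ✗
student=Vik: ✗
student=Uma: ✓ → 86
chem_sum2 = 50 + 46 + 82 + 79 + 86 = 343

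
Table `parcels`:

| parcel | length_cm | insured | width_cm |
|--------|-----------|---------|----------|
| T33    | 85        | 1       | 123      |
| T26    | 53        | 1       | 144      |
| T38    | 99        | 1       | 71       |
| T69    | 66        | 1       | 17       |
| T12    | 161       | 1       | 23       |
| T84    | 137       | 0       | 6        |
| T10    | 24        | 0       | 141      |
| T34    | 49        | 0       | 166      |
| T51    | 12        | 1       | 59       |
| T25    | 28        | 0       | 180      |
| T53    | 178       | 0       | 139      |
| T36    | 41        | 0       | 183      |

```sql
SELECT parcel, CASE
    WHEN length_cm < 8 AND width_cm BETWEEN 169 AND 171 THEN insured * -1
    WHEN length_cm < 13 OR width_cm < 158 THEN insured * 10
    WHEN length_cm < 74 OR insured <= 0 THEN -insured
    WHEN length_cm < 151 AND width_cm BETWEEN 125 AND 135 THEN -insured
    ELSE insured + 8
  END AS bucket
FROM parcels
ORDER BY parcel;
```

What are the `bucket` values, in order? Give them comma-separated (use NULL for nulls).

parcel=T10: length_cm < 13 OR width_cm < 158 → 0
parcel=T12: length_cm < 13 OR width_cm < 158 → 10
parcel=T25: length_cm < 74 OR insured <= 0 → 0
parcel=T26: length_cm < 13 OR width_cm < 158 → 10
parcel=T33: length_cm < 13 OR width_cm < 158 → 10
parcel=T34: length_cm < 74 OR insured <= 0 → 0
parcel=T36: length_cm < 74 OR insured <= 0 → 0
parcel=T38: length_cm < 13 OR width_cm < 158 → 10
parcel=T51: length_cm < 13 OR width_cm < 158 → 10
parcel=T53: length_cm < 13 OR width_cm < 158 → 0
parcel=T69: length_cm < 13 OR width_cm < 158 → 10
parcel=T84: length_cm < 13 OR width_cm < 158 → 0

0, 10, 0, 10, 10, 0, 0, 10, 10, 0, 10, 0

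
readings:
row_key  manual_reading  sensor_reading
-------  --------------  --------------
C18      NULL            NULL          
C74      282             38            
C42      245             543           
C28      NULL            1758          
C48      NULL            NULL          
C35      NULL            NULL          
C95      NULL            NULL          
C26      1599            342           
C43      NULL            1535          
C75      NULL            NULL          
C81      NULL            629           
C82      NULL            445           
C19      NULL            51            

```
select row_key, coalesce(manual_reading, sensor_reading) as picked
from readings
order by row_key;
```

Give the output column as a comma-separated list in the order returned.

row_key=C18: manual_reading=NULL, sensor_reading=NULL (all NULL) → NULL
row_key=C19: manual_reading=NULL, sensor_reading=51 → 51
row_key=C26: manual_reading=1599 → 1599
row_key=C28: manual_reading=NULL, sensor_reading=1758 → 1758
row_key=C35: manual_reading=NULL, sensor_reading=NULL (all NULL) → NULL
row_key=C42: manual_reading=245 → 245
row_key=C43: manual_reading=NULL, sensor_reading=1535 → 1535
row_key=C48: manual_reading=NULL, sensor_reading=NULL (all NULL) → NULL
row_key=C74: manual_reading=282 → 282
row_key=C75: manual_reading=NULL, sensor_reading=NULL (all NULL) → NULL
row_key=C81: manual_reading=NULL, sensor_reading=629 → 629
row_key=C82: manual_reading=NULL, sensor_reading=445 → 445
row_key=C95: manual_reading=NULL, sensor_reading=NULL (all NULL) → NULL

NULL, 51, 1599, 1758, NULL, 245, 1535, NULL, 282, NULL, 629, 445, NULL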